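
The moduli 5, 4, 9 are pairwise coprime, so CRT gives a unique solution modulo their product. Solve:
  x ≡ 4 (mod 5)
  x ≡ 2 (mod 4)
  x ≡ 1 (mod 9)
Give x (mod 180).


Moduli 5, 4, 9 are pairwise coprime; by CRT there is a unique solution modulo M = 5 · 4 · 9 = 180.
Solve pairwise, accumulating the modulus:
  Start with x ≡ 4 (mod 5).
  Combine with x ≡ 2 (mod 4): since gcd(5, 4) = 1, we get a unique residue mod 20.
    Write x = 4 + 5·t and substitute into x ≡ 2 (mod 4): 5·t ≡ 2 − 4 = -2 (mod 4).
    Reduce coefficients mod 4: 1·t ≡ 2 (mod 4).
    So t ≡ 2 (mod 4).
    Then x = 4 + 5·2 = 14, valid modulo lcm(5, 4) = 20: x ≡ 14 (mod 20).
  Combine with x ≡ 1 (mod 9): since gcd(20, 9) = 1, we get a unique residue mod 180.
    Write x = 14 + 20·t and substitute into x ≡ 1 (mod 9): 20·t ≡ 1 − 14 = -13 (mod 9).
    Reduce coefficients mod 9: 2·t ≡ 5 (mod 9).
    The inverse of 2 mod 9 is 5 (since 2·5 = 10 = 1·9 + 1), so t ≡ 5·5 = 25 ≡ 7 (mod 9).
    Then x = 14 + 20·7 = 154, valid modulo lcm(20, 9) = 180: x ≡ 154 (mod 180).
Verify: 154 mod 5 = 4 ✓, 154 mod 4 = 2 ✓, 154 mod 9 = 1 ✓.

x ≡ 154 (mod 180).


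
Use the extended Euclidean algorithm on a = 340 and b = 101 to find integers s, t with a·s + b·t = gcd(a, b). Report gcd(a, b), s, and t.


Euclidean algorithm on (340, 101) — divide until remainder is 0:
  340 = 3 · 101 + 37
  101 = 2 · 37 + 27
  37 = 1 · 27 + 10
  27 = 2 · 10 + 7
  10 = 1 · 7 + 3
  7 = 2 · 3 + 1
  3 = 3 · 1 + 0
gcd(340, 101) = 1.
Track Bezout coefficients alongside the remainders: start with r₀ = 340 = a·1 + b·0 (s = 1, t = 0) and r₁ = 101 = a·0 + b·1 (s = 0, t = 1); each new remainder r_{k+1} = r_{k-1} − q_k·r_k inherits s_{k+1} = s_{k-1} − q_k·s_k, t_{k+1} = t_{k-1} − q_k·t_k, so r_k = a·s_k + b·t_k at every step:
  q = 3: r = 37, s = 1 − 3·0 = 1, t = 0 − 3·1 = -3  (check: 340·1 + 101·(-3) = 37)
  q = 2: r = 27, s = 0 − 2·1 = -2, t = 1 − 2·(-3) = 7  (check: 340·(-2) + 101·7 = 27)
  q = 1: r = 10, s = 1 − 1·(-2) = 3, t = -3 − 1·7 = -10  (check: 340·3 + 101·(-10) = 10)
  q = 2: r = 7, s = -2 − 2·3 = -8, t = 7 − 2·(-10) = 27  (check: 340·(-8) + 101·27 = 7)
  q = 1: r = 3, s = 3 − 1·(-8) = 11, t = -10 − 1·27 = -37  (check: 340·11 + 101·(-37) = 3)
  q = 2: r = 1, s = -8 − 2·11 = -30, t = 27 − 2·(-37) = 101  (check: 340·(-30) + 101·101 = 1)
The row with r = 1 (the gcd) gives the Bezout coefficients s = -30, t = 101.
Result: 340 · (-30) + 101 · (101) = 1.

gcd(340, 101) = 1; s = -30, t = 101 (check: 340·(-30) + 101·101 = 1).


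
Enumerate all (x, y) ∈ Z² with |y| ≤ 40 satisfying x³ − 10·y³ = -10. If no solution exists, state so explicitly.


The equation is x³ - 10y³ = -10. For fixed y, x³ = 10·y³ − 10, so a solution requires the RHS to be a perfect cube.
Strategy: iterate y from -40 to 40, compute RHS = 10·y³ − 10, and check whether it is a (positive or negative) perfect cube.
Check small values of y:
  y = 0: RHS = -10 is not a perfect cube.
  y = 1: RHS = 0 = (0)³ ⇒ x = 0 works.
  y = -1: RHS = -20 is not a perfect cube.
  y = 2: RHS = 70 is not a perfect cube.
  y = -2: RHS = -90 is not a perfect cube.
  y = 3: RHS = 260 is not a perfect cube.
  y = -3: RHS = -280 is not a perfect cube.
Continuing the search up to |y| = 40 finds no further solutions beyond those listed.
Collected solutions: (0, 1).

Solutions (with |y| ≤ 40): (0, 1).


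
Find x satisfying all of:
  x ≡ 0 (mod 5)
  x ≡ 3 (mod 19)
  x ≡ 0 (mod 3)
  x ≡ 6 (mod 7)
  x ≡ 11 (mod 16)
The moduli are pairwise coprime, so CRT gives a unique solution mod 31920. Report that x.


Product of moduli M = 5 · 19 · 3 · 7 · 16 = 31920.
Merge one congruence at a time:
  Start: x ≡ 0 (mod 5).
  Combine with x ≡ 3 (mod 19); new modulus lcm = 95.
    Write x = 0 + 5·t and substitute into x ≡ 3 (mod 19): 5·t ≡ 3 − 0 = 3 (mod 19).
    The inverse of 5 mod 19 is 4 (since 5·4 = 20 = 1·19 + 1), so t ≡ 4·3 = 12 ≡ 12 (mod 19).
    Then x = 0 + 5·12 = 60, valid modulo lcm(5, 19) = 95: x ≡ 60 (mod 95).
  Combine with x ≡ 0 (mod 3); new modulus lcm = 285.
    Write x = 60 + 95·t and substitute into x ≡ 0 (mod 3): 95·t ≡ 0 − 60 = -60 (mod 3).
    Reduce coefficients mod 3: 2·t ≡ 0 (mod 3).
    The inverse of 2 mod 3 is 2 (since 2·2 = 4 = 1·3 + 1), so t ≡ 2·0 = 0 ≡ 0 (mod 3).
    Then x = 60 + 95·0 = 60, valid modulo lcm(95, 3) = 285: x ≡ 60 (mod 285).
  Combine with x ≡ 6 (mod 7); new modulus lcm = 1995.
    Write x = 60 + 285·t and substitute into x ≡ 6 (mod 7): 285·t ≡ 6 − 60 = -54 (mod 7).
    Reduce coefficients mod 7: 5·t ≡ 2 (mod 7).
    The inverse of 5 mod 7 is 3 (since 5·3 = 15 = 2·7 + 1), so t ≡ 3·2 = 6 ≡ 6 (mod 7).
    Then x = 60 + 285·6 = 1770, valid modulo lcm(285, 7) = 1995: x ≡ 1770 (mod 1995).
  Combine with x ≡ 11 (mod 16); new modulus lcm = 31920.
    Write x = 1770 + 1995·t and substitute into x ≡ 11 (mod 16): 1995·t ≡ 11 − 1770 = -1759 (mod 16).
    Reduce coefficients mod 16: 11·t ≡ 1 (mod 16).
    The inverse of 11 mod 16 is 3 (since 11·3 = 33 = 2·16 + 1), so t ≡ 3·1 = 3 ≡ 3 (mod 16).
    Then x = 1770 + 1995·3 = 7755, valid modulo lcm(1995, 16) = 31920: x ≡ 7755 (mod 31920).
Verify against each original: 7755 mod 5 = 0, 7755 mod 19 = 3, 7755 mod 3 = 0, 7755 mod 7 = 6, 7755 mod 16 = 11.

x ≡ 7755 (mod 31920).


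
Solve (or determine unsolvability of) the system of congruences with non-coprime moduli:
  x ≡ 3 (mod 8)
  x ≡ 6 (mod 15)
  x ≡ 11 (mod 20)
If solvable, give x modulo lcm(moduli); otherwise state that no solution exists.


Moduli 8, 15, 20 are not pairwise coprime, so CRT works modulo lcm(m_i) when all pairwise compatibility conditions hold.
Pairwise compatibility: gcd(m_i, m_j) must divide a_i - a_j for every pair.
Merge one congruence at a time:
  Start: x ≡ 3 (mod 8).
  Combine with x ≡ 6 (mod 15): gcd(8, 15) = 1; 6 - 3 = 3, which IS divisible by 1, so compatible.
    Write x = 3 + 8·t and substitute into x ≡ 6 (mod 15): 8·t ≡ 6 − 3 = 3 (mod 15).
    The inverse of 8 mod 15 is 2 (since 8·2 = 16 = 1·15 + 1), so t ≡ 2·3 = 6 ≡ 6 (mod 15).
    Then x = 3 + 8·6 = 51, valid modulo lcm(8, 15) = 120: x ≡ 51 (mod 120).
  Combine with x ≡ 11 (mod 20): gcd(120, 20) = 20; 11 - 51 = -40, which IS divisible by 20, so compatible.
    Write x = 51 + 120·t and substitute into x ≡ 11 (mod 20): 120·t ≡ 11 − 51 = -40 (mod 20).
    Divide the congruence (and modulus) by g = 20: 6·t ≡ -2 (mod 1).
    Modulo 1 every t works; take t = 0.
    Then x = 51 + 120·0 = 51, valid modulo lcm(120, 20) = 120: x ≡ 51 (mod 120).
Verify: 51 mod 8 = 3, 51 mod 15 = 6, 51 mod 20 = 11.

x ≡ 51 (mod 120).


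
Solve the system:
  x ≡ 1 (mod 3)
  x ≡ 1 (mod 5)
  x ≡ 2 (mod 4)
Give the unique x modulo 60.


Moduli 3, 5, 4 are pairwise coprime; by CRT there is a unique solution modulo M = 3 · 5 · 4 = 60.
Solve pairwise, accumulating the modulus:
  Start with x ≡ 1 (mod 3).
  Combine with x ≡ 1 (mod 5): since gcd(3, 5) = 1, we get a unique residue mod 15.
    Write x = 1 + 3·t and substitute into x ≡ 1 (mod 5): 3·t ≡ 1 − 1 = 0 (mod 5).
    The inverse of 3 mod 5 is 2 (since 3·2 = 6 = 1·5 + 1), so t ≡ 2·0 = 0 ≡ 0 (mod 5).
    Then x = 1 + 3·0 = 1, valid modulo lcm(3, 5) = 15: x ≡ 1 (mod 15).
  Combine with x ≡ 2 (mod 4): since gcd(15, 4) = 1, we get a unique residue mod 60.
    Write x = 1 + 15·t and substitute into x ≡ 2 (mod 4): 15·t ≡ 2 − 1 = 1 (mod 4).
    Reduce coefficients mod 4: 3·t ≡ 1 (mod 4).
    The inverse of 3 mod 4 is 3 (since 3·3 = 9 = 2·4 + 1), so t ≡ 3·1 = 3 ≡ 3 (mod 4).
    Then x = 1 + 15·3 = 46, valid modulo lcm(15, 4) = 60: x ≡ 46 (mod 60).
Verify: 46 mod 3 = 1 ✓, 46 mod 5 = 1 ✓, 46 mod 4 = 2 ✓.

x ≡ 46 (mod 60).


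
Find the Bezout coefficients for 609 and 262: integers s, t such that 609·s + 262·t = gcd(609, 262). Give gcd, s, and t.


Euclidean algorithm on (609, 262) — divide until remainder is 0:
  609 = 2 · 262 + 85
  262 = 3 · 85 + 7
  85 = 12 · 7 + 1
  7 = 7 · 1 + 0
gcd(609, 262) = 1.
Track Bezout coefficients alongside the remainders: start with r₀ = 609 = a·1 + b·0 (s = 1, t = 0) and r₁ = 262 = a·0 + b·1 (s = 0, t = 1); each new remainder r_{k+1} = r_{k-1} − q_k·r_k inherits s_{k+1} = s_{k-1} − q_k·s_k, t_{k+1} = t_{k-1} − q_k·t_k, so r_k = a·s_k + b·t_k at every step:
  q = 2: r = 85, s = 1 − 2·0 = 1, t = 0 − 2·1 = -2  (check: 609·1 + 262·(-2) = 85)
  q = 3: r = 7, s = 0 − 3·1 = -3, t = 1 − 3·(-2) = 7  (check: 609·(-3) + 262·7 = 7)
  q = 12: r = 1, s = 1 − 12·(-3) = 37, t = -2 − 12·7 = -86  (check: 609·37 + 262·(-86) = 1)
The row with r = 1 (the gcd) gives the Bezout coefficients s = 37, t = -86.
Result: 609 · (37) + 262 · (-86) = 1.

gcd(609, 262) = 1; s = 37, t = -86 (check: 609·37 + 262·(-86) = 1).


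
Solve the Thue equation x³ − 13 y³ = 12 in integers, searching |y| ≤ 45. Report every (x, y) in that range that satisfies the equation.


The equation is x³ - 13y³ = 12. For fixed y, x³ = 13·y³ + 12, so a solution requires the RHS to be a perfect cube.
Strategy: iterate y from -45 to 45, compute RHS = 13·y³ + 12, and check whether it is a (positive or negative) perfect cube.
Check small values of y:
  y = 0: RHS = 12 is not a perfect cube.
  y = 1: RHS = 25 is not a perfect cube.
  y = -1: RHS = -1 = (-1)³ ⇒ x = -1 works.
  y = 2: RHS = 116 is not a perfect cube.
  y = -2: RHS = -92 is not a perfect cube.
  y = 3: RHS = 363 is not a perfect cube.
  y = -3: RHS = -339 is not a perfect cube.
Continuing the search up to |y| = 45 finds no further solutions beyond those listed.
Collected solutions: (-1, -1).

Solutions (with |y| ≤ 45): (-1, -1).


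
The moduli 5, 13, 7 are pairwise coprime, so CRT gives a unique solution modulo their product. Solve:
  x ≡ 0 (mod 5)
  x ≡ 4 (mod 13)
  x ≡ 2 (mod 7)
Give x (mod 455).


Moduli 5, 13, 7 are pairwise coprime; by CRT there is a unique solution modulo M = 5 · 13 · 7 = 455.
Solve pairwise, accumulating the modulus:
  Start with x ≡ 0 (mod 5).
  Combine with x ≡ 4 (mod 13): since gcd(5, 13) = 1, we get a unique residue mod 65.
    Write x = 0 + 5·t and substitute into x ≡ 4 (mod 13): 5·t ≡ 4 − 0 = 4 (mod 13).
    The inverse of 5 mod 13 is 8 (since 5·8 = 40 = 3·13 + 1), so t ≡ 8·4 = 32 ≡ 6 (mod 13).
    Then x = 0 + 5·6 = 30, valid modulo lcm(5, 13) = 65: x ≡ 30 (mod 65).
  Combine with x ≡ 2 (mod 7): since gcd(65, 7) = 1, we get a unique residue mod 455.
    Write x = 30 + 65·t and substitute into x ≡ 2 (mod 7): 65·t ≡ 2 − 30 = -28 (mod 7).
    Reduce coefficients mod 7: 2·t ≡ 0 (mod 7).
    The inverse of 2 mod 7 is 4 (since 2·4 = 8 = 1·7 + 1), so t ≡ 4·0 = 0 ≡ 0 (mod 7).
    Then x = 30 + 65·0 = 30, valid modulo lcm(65, 7) = 455: x ≡ 30 (mod 455).
Verify: 30 mod 5 = 0 ✓, 30 mod 13 = 4 ✓, 30 mod 7 = 2 ✓.

x ≡ 30 (mod 455).


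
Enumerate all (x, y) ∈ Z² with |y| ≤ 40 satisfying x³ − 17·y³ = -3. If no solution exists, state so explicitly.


The equation is x³ - 17y³ = -3. For fixed y, x³ = 17·y³ − 3, so a solution requires the RHS to be a perfect cube.
Strategy: iterate y from -40 to 40, compute RHS = 17·y³ − 3, and check whether it is a (positive or negative) perfect cube.
Check small values of y:
  y = 0: RHS = -3 is not a perfect cube.
  y = 1: RHS = 14 is not a perfect cube.
  y = -1: RHS = -20 is not a perfect cube.
  y = 2: RHS = 133 is not a perfect cube.
  y = -2: RHS = -139 is not a perfect cube.
  y = 3: RHS = 456 is not a perfect cube.
  y = -3: RHS = -462 is not a perfect cube.
Continuing the search up to |y| = 40 finds no solutions either.
No (x, y) in the scanned range satisfies the equation.

No integer solutions with |y| ≤ 40.


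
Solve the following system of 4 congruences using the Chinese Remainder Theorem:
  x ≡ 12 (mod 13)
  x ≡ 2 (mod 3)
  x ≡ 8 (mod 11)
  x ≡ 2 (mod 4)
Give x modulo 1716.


Product of moduli M = 13 · 3 · 11 · 4 = 1716.
Merge one congruence at a time:
  Start: x ≡ 12 (mod 13).
  Combine with x ≡ 2 (mod 3); new modulus lcm = 39.
    Write x = 12 + 13·t and substitute into x ≡ 2 (mod 3): 13·t ≡ 2 − 12 = -10 (mod 3).
    Reduce coefficients mod 3: 1·t ≡ 2 (mod 3).
    So t ≡ 2 (mod 3).
    Then x = 12 + 13·2 = 38, valid modulo lcm(13, 3) = 39: x ≡ 38 (mod 39).
  Combine with x ≡ 8 (mod 11); new modulus lcm = 429.
    Write x = 38 + 39·t and substitute into x ≡ 8 (mod 11): 39·t ≡ 8 − 38 = -30 (mod 11).
    Reduce coefficients mod 11: 6·t ≡ 3 (mod 11).
    The inverse of 6 mod 11 is 2 (since 6·2 = 12 = 1·11 + 1), so t ≡ 2·3 = 6 ≡ 6 (mod 11).
    Then x = 38 + 39·6 = 272, valid modulo lcm(39, 11) = 429: x ≡ 272 (mod 429).
  Combine with x ≡ 2 (mod 4); new modulus lcm = 1716.
    Write x = 272 + 429·t and substitute into x ≡ 2 (mod 4): 429·t ≡ 2 − 272 = -270 (mod 4).
    Reduce coefficients mod 4: 1·t ≡ 2 (mod 4).
    So t ≡ 2 (mod 4).
    Then x = 272 + 429·2 = 1130, valid modulo lcm(429, 4) = 1716: x ≡ 1130 (mod 1716).
Verify against each original: 1130 mod 13 = 12, 1130 mod 3 = 2, 1130 mod 11 = 8, 1130 mod 4 = 2.

x ≡ 1130 (mod 1716).


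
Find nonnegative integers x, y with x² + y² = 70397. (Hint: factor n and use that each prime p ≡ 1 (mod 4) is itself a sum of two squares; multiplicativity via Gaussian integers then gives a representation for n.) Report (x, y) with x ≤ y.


Step 1: Factor n = 70397 = 17 · 41 · 101.
Step 2: Check the mod-4 condition on each prime factor: 17 ≡ 1 (mod 4), exponent 1; 41 ≡ 1 (mod 4), exponent 1; 101 ≡ 1 (mod 4), exponent 1.
All primes ≡ 3 (mod 4) appear to even exponent (or don't appear), so by the two-squares theorem n IS expressible as a sum of two squares.
Step 3: Build a representation. Here n = 17 · 41 · 101 is a product of primes ≡ 1 (mod 4). Each prime p ≡ 1 (mod 4) is itself a sum of two squares; find a² by testing p − a² for a perfect square:
  17: 17 − 1² = 16 = 4² ⇒ 17 = 1² + 4².
  41: 41 − 1² = 40, 41 − 2² = 37, 41 − 3² = 32, 41 − 4² = 25 = 5² ⇒ 41 = 4² + 5².
  101: 101 − 1² = 100 = 10² ⇒ 101 = 1² + 10².
  Combine using the Brahmagupta–Fibonacci identity (a² + b²)(c² + d²) = (ac − bd)² + (ad + bc)² = (ac + bd)² + (ad − bc)²:
  17 · 41 = 697: from (1² + 4²)(4² + 5²), take (1·4 − 4·5, 1·5 + 4·4) = (4 − 20, 5 + 16) = (-16, 21); dropping signs (only squares matter) gives (16, 21); check 16² + 21² = 256 + 441 = 697 ✓.
  697 · 101 = 70397: from (16² + 21²)(1² + 10²), take (16·1 − 21·10, 16·10 + 21·1) = (16 − 210, 160 + 21) = (-194, 181); dropping signs (only squares matter) gives (194, 181); check 194² + 181² = 37636 + 32761 = 70397 ✓.
Step 4: Order so x ≤ y and verify: 181² + 194² = 32761 + 37636 = 70397 = n. ✓

n = 70397 = 181² + 194² (one valid representation with x ≤ y).


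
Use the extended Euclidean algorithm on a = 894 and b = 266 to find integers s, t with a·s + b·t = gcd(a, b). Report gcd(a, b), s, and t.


Euclidean algorithm on (894, 266) — divide until remainder is 0:
  894 = 3 · 266 + 96
  266 = 2 · 96 + 74
  96 = 1 · 74 + 22
  74 = 3 · 22 + 8
  22 = 2 · 8 + 6
  8 = 1 · 6 + 2
  6 = 3 · 2 + 0
gcd(894, 266) = 2.
Track Bezout coefficients alongside the remainders: start with r₀ = 894 = a·1 + b·0 (s = 1, t = 0) and r₁ = 266 = a·0 + b·1 (s = 0, t = 1); each new remainder r_{k+1} = r_{k-1} − q_k·r_k inherits s_{k+1} = s_{k-1} − q_k·s_k, t_{k+1} = t_{k-1} − q_k·t_k, so r_k = a·s_k + b·t_k at every step:
  q = 3: r = 96, s = 1 − 3·0 = 1, t = 0 − 3·1 = -3  (check: 894·1 + 266·(-3) = 96)
  q = 2: r = 74, s = 0 − 2·1 = -2, t = 1 − 2·(-3) = 7  (check: 894·(-2) + 266·7 = 74)
  q = 1: r = 22, s = 1 − 1·(-2) = 3, t = -3 − 1·7 = -10  (check: 894·3 + 266·(-10) = 22)
  q = 3: r = 8, s = -2 − 3·3 = -11, t = 7 − 3·(-10) = 37  (check: 894·(-11) + 266·37 = 8)
  q = 2: r = 6, s = 3 − 2·(-11) = 25, t = -10 − 2·37 = -84  (check: 894·25 + 266·(-84) = 6)
  q = 1: r = 2, s = -11 − 1·25 = -36, t = 37 − 1·(-84) = 121  (check: 894·(-36) + 266·121 = 2)
The row with r = 2 (the gcd) gives the Bezout coefficients s = -36, t = 121.
Result: 894 · (-36) + 266 · (121) = 2.

gcd(894, 266) = 2; s = -36, t = 121 (check: 894·(-36) + 266·121 = 2).


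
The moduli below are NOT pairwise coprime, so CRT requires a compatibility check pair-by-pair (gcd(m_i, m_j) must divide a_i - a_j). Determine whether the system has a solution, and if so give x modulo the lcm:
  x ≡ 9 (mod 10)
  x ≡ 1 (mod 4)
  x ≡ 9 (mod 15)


Moduli 10, 4, 15 are not pairwise coprime, so CRT works modulo lcm(m_i) when all pairwise compatibility conditions hold.
Pairwise compatibility: gcd(m_i, m_j) must divide a_i - a_j for every pair.
Merge one congruence at a time:
  Start: x ≡ 9 (mod 10).
  Combine with x ≡ 1 (mod 4): gcd(10, 4) = 2; 1 - 9 = -8, which IS divisible by 2, so compatible.
    Write x = 9 + 10·t and substitute into x ≡ 1 (mod 4): 10·t ≡ 1 − 9 = -8 (mod 4).
    Divide the congruence (and modulus) by g = 2: 5·t ≡ -4 (mod 2).
    Reduce coefficients mod 2: 1·t ≡ 0 (mod 2).
    So t ≡ 0 (mod 2).
    Then x = 9 + 10·0 = 9, valid modulo lcm(10, 4) = 20: x ≡ 9 (mod 20).
  Combine with x ≡ 9 (mod 15): gcd(20, 15) = 5; 9 - 9 = 0, which IS divisible by 5, so compatible.
    Write x = 9 + 20·t and substitute into x ≡ 9 (mod 15): 20·t ≡ 9 − 9 = 0 (mod 15).
    Divide the congruence (and modulus) by g = 5: 4·t ≡ 0 (mod 3).
    Reduce coefficients mod 3: 1·t ≡ 0 (mod 3).
    So t ≡ 0 (mod 3).
    Then x = 9 + 20·0 = 9, valid modulo lcm(20, 15) = 60: x ≡ 9 (mod 60).
Verify: 9 mod 10 = 9, 9 mod 4 = 1, 9 mod 15 = 9.

x ≡ 9 (mod 60).


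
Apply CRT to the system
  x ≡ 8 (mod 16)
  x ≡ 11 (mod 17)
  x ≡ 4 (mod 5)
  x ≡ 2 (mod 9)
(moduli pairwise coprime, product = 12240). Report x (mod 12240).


Product of moduli M = 16 · 17 · 5 · 9 = 12240.
Merge one congruence at a time:
  Start: x ≡ 8 (mod 16).
  Combine with x ≡ 11 (mod 17); new modulus lcm = 272.
    Write x = 8 + 16·t and substitute into x ≡ 11 (mod 17): 16·t ≡ 11 − 8 = 3 (mod 17).
    The inverse of 16 mod 17 is 16 (since 16·16 = 256 = 15·17 + 1), so t ≡ 16·3 = 48 ≡ 14 (mod 17).
    Then x = 8 + 16·14 = 232, valid modulo lcm(16, 17) = 272: x ≡ 232 (mod 272).
  Combine with x ≡ 4 (mod 5); new modulus lcm = 1360.
    Write x = 232 + 272·t and substitute into x ≡ 4 (mod 5): 272·t ≡ 4 − 232 = -228 (mod 5).
    Reduce coefficients mod 5: 2·t ≡ 2 (mod 5).
    The inverse of 2 mod 5 is 3 (since 2·3 = 6 = 1·5 + 1), so t ≡ 3·2 = 6 ≡ 1 (mod 5).
    Then x = 232 + 272·1 = 504, valid modulo lcm(272, 5) = 1360: x ≡ 504 (mod 1360).
  Combine with x ≡ 2 (mod 9); new modulus lcm = 12240.
    Write x = 504 + 1360·t and substitute into x ≡ 2 (mod 9): 1360·t ≡ 2 − 504 = -502 (mod 9).
    Reduce coefficients mod 9: 1·t ≡ 2 (mod 9).
    So t ≡ 2 (mod 9).
    Then x = 504 + 1360·2 = 3224, valid modulo lcm(1360, 9) = 12240: x ≡ 3224 (mod 12240).
Verify against each original: 3224 mod 16 = 8, 3224 mod 17 = 11, 3224 mod 5 = 4, 3224 mod 9 = 2.

x ≡ 3224 (mod 12240).


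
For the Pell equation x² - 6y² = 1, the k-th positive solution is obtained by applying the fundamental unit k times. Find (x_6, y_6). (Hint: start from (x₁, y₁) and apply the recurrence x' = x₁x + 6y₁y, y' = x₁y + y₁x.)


Step 1: Find the fundamental solution (x₁, y₁) of x² - 6y² = 1.
  Expand √6 as a continued fraction. a₀ = ⌊√6⌋ = 2; iterate m_{k+1} = d_k·a_k − m_k, d_{k+1} = (6 − m_{k+1}²)/d_k, a_{k+1} = ⌊(a₀ + m_{k+1})/d_{k+1}⌋ (starting m₀ = 0, d₀ = 1), with convergents p_k = a_k·p_{k-1} + p_{k-2}, q_k = a_k·q_{k-1} + q_{k-2} (p₋₁ = 1, q₋₁ = 0):
  k = 0: a₀ = 2; p₀/q₀ = 2/1; p₀² − 6·q₀² = 4 − 6 = -2.
  k = 1: m = 2, d = 2, a = ⌊(2 + 2)/2⌋ = 2; p/q = (2·2 + 1)/(2·1 + 0) = 5/2; p² − 6·q² = 25 − 24 = 1.
  The first convergent with p² − 6·q² = 1 gives the fundamental solution (x₁, y₁) = (5, 2).
Step 2: Apply the recurrence (x_{n+1}, y_{n+1}) = (x₁x_n + 6y₁y_n, x₁y_n + y₁x_n) repeatedly.
  From (x_1, y_1) = (5, 2): x_2 = 5·5 + 6·2·2 = 49; y_2 = 5·2 + 2·5 = 20.
  From (x_2, y_2) = (49, 20): x_3 = 5·49 + 6·2·20 = 485; y_3 = 5·20 + 2·49 = 198.
  From (x_3, y_3) = (485, 198): x_4 = 5·485 + 6·2·198 = 4801; y_4 = 5·198 + 2·485 = 1960.
  From (x_4, y_4) = (4801, 1960): x_5 = 5·4801 + 6·2·1960 = 47525; y_5 = 5·1960 + 2·4801 = 19402.
  From (x_5, y_5) = (47525, 19402): x_6 = 5·47525 + 6·2·19402 = 470449; y_6 = 5·19402 + 2·47525 = 192060.
Step 3: Verify x_6² - 6·y_6² = 221322261601 - 221322261600 = 1 (should be 1). ✓

(x_1, y_1) = (5, 2); (x_6, y_6) = (470449, 192060).


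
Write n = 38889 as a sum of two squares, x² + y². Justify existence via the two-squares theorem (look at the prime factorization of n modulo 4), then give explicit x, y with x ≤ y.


Step 1: Factor n = 38889 = 3^2 · 29 · 149.
Step 2: Check the mod-4 condition on each prime factor: 3 ≡ 3 (mod 4), exponent 2 (must be even); 29 ≡ 1 (mod 4), exponent 1; 149 ≡ 1 (mod 4), exponent 1.
All primes ≡ 3 (mod 4) appear to even exponent (or don't appear), so by the two-squares theorem n IS expressible as a sum of two squares.
Step 3: Build a representation. Group n = k² · m with k = 3 and m = 29 · 149 = 4321 (a product of primes ≡ 1 (mod 4)); a representation of m scales to one of n via (k·x)² + (k·y)² = k²(x² + y²). Each prime p ≡ 1 (mod 4) is itself a sum of two squares; find a² by testing p − a² for a perfect square:
  29: 29 − 1² = 28, 29 − 2² = 25 = 5² ⇒ 29 = 2² + 5².
  149: 149 − 1² = 148, 149 − 2² = 145, 149 − 3² = 140, 149 − 4² = 133, 149 − 5² = 124, 149 − 6² = 113, 149 − 7² = 100 = 10² ⇒ 149 = 7² + 10².
  Combine using the Brahmagupta–Fibonacci identity (a² + b²)(c² + d²) = (ac − bd)² + (ad + bc)² = (ac + bd)² + (ad − bc)²:
  29 · 149 = 4321: from (2² + 5²)(7² + 10²), take (2·7 − 5·10, 2·10 + 5·7) = (14 − 50, 20 + 35) = (-36, 55); dropping signs (only squares matter) gives (36, 55); check 36² + 55² = 1296 + 3025 = 4321 ✓.
  Scale by k = 3: (3·36, 3·55) = (108, 165).
Step 4: Order so x ≤ y and verify: 108² + 165² = 11664 + 27225 = 38889 = n. ✓

n = 38889 = 108² + 165² (one valid representation with x ≤ y).


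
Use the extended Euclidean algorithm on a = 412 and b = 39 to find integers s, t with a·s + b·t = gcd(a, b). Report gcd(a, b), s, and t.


Euclidean algorithm on (412, 39) — divide until remainder is 0:
  412 = 10 · 39 + 22
  39 = 1 · 22 + 17
  22 = 1 · 17 + 5
  17 = 3 · 5 + 2
  5 = 2 · 2 + 1
  2 = 2 · 1 + 0
gcd(412, 39) = 1.
Track Bezout coefficients alongside the remainders: start with r₀ = 412 = a·1 + b·0 (s = 1, t = 0) and r₁ = 39 = a·0 + b·1 (s = 0, t = 1); each new remainder r_{k+1} = r_{k-1} − q_k·r_k inherits s_{k+1} = s_{k-1} − q_k·s_k, t_{k+1} = t_{k-1} − q_k·t_k, so r_k = a·s_k + b·t_k at every step:
  q = 10: r = 22, s = 1 − 10·0 = 1, t = 0 − 10·1 = -10  (check: 412·1 + 39·(-10) = 22)
  q = 1: r = 17, s = 0 − 1·1 = -1, t = 1 − 1·(-10) = 11  (check: 412·(-1) + 39·11 = 17)
  q = 1: r = 5, s = 1 − 1·(-1) = 2, t = -10 − 1·11 = -21  (check: 412·2 + 39·(-21) = 5)
  q = 3: r = 2, s = -1 − 3·2 = -7, t = 11 − 3·(-21) = 74  (check: 412·(-7) + 39·74 = 2)
  q = 2: r = 1, s = 2 − 2·(-7) = 16, t = -21 − 2·74 = -169  (check: 412·16 + 39·(-169) = 1)
The row with r = 1 (the gcd) gives the Bezout coefficients s = 16, t = -169.
Result: 412 · (16) + 39 · (-169) = 1.

gcd(412, 39) = 1; s = 16, t = -169 (check: 412·16 + 39·(-169) = 1).


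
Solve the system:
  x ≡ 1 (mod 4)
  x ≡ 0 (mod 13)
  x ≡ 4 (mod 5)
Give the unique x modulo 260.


Moduli 4, 13, 5 are pairwise coprime; by CRT there is a unique solution modulo M = 4 · 13 · 5 = 260.
Solve pairwise, accumulating the modulus:
  Start with x ≡ 1 (mod 4).
  Combine with x ≡ 0 (mod 13): since gcd(4, 13) = 1, we get a unique residue mod 52.
    Write x = 1 + 4·t and substitute into x ≡ 0 (mod 13): 4·t ≡ 0 − 1 = -1 (mod 13).
    Reduce coefficients mod 13: 4·t ≡ 12 (mod 13).
    The inverse of 4 mod 13 is 10 (since 4·10 = 40 = 3·13 + 1), so t ≡ 10·12 = 120 ≡ 3 (mod 13).
    Then x = 1 + 4·3 = 13, valid modulo lcm(4, 13) = 52: x ≡ 13 (mod 52).
  Combine with x ≡ 4 (mod 5): since gcd(52, 5) = 1, we get a unique residue mod 260.
    Write x = 13 + 52·t and substitute into x ≡ 4 (mod 5): 52·t ≡ 4 − 13 = -9 (mod 5).
    Reduce coefficients mod 5: 2·t ≡ 1 (mod 5).
    The inverse of 2 mod 5 is 3 (since 2·3 = 6 = 1·5 + 1), so t ≡ 3·1 = 3 ≡ 3 (mod 5).
    Then x = 13 + 52·3 = 169, valid modulo lcm(52, 5) = 260: x ≡ 169 (mod 260).
Verify: 169 mod 4 = 1 ✓, 169 mod 13 = 0 ✓, 169 mod 5 = 4 ✓.

x ≡ 169 (mod 260).


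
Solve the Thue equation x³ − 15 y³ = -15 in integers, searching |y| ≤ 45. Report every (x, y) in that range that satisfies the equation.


The equation is x³ - 15y³ = -15. For fixed y, x³ = 15·y³ − 15, so a solution requires the RHS to be a perfect cube.
Strategy: iterate y from -45 to 45, compute RHS = 15·y³ − 15, and check whether it is a (positive or negative) perfect cube.
Check small values of y:
  y = 0: RHS = -15 is not a perfect cube.
  y = 1: RHS = 0 = (0)³ ⇒ x = 0 works.
  y = -1: RHS = -30 is not a perfect cube.
  y = 2: RHS = 105 is not a perfect cube.
  y = -2: RHS = -135 is not a perfect cube.
  y = 3: RHS = 390 is not a perfect cube.
  y = -3: RHS = -420 is not a perfect cube.
Continuing the search up to |y| = 45 finds no further solutions beyond those listed.
Collected solutions: (0, 1).

Solutions (with |y| ≤ 45): (0, 1).


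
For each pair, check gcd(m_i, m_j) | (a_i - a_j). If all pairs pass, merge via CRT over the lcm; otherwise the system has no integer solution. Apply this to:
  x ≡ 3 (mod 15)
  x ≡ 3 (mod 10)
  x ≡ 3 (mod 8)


Moduli 15, 10, 8 are not pairwise coprime, so CRT works modulo lcm(m_i) when all pairwise compatibility conditions hold.
Pairwise compatibility: gcd(m_i, m_j) must divide a_i - a_j for every pair.
Merge one congruence at a time:
  Start: x ≡ 3 (mod 15).
  Combine with x ≡ 3 (mod 10): gcd(15, 10) = 5; 3 - 3 = 0, which IS divisible by 5, so compatible.
    Write x = 3 + 15·t and substitute into x ≡ 3 (mod 10): 15·t ≡ 3 − 3 = 0 (mod 10).
    Divide the congruence (and modulus) by g = 5: 3·t ≡ 0 (mod 2).
    Reduce coefficients mod 2: 1·t ≡ 0 (mod 2).
    So t ≡ 0 (mod 2).
    Then x = 3 + 15·0 = 3, valid modulo lcm(15, 10) = 30: x ≡ 3 (mod 30).
  Combine with x ≡ 3 (mod 8): gcd(30, 8) = 2; 3 - 3 = 0, which IS divisible by 2, so compatible.
    Write x = 3 + 30·t and substitute into x ≡ 3 (mod 8): 30·t ≡ 3 − 3 = 0 (mod 8).
    Divide the congruence (and modulus) by g = 2: 15·t ≡ 0 (mod 4).
    Reduce coefficients mod 4: 3·t ≡ 0 (mod 4).
    The inverse of 3 mod 4 is 3 (since 3·3 = 9 = 2·4 + 1), so t ≡ 3·0 = 0 ≡ 0 (mod 4).
    Then x = 3 + 30·0 = 3, valid modulo lcm(30, 8) = 120: x ≡ 3 (mod 120).
Verify: 3 mod 15 = 3, 3 mod 10 = 3, 3 mod 8 = 3.

x ≡ 3 (mod 120).


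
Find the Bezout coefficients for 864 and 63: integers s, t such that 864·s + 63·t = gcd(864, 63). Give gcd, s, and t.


Euclidean algorithm on (864, 63) — divide until remainder is 0:
  864 = 13 · 63 + 45
  63 = 1 · 45 + 18
  45 = 2 · 18 + 9
  18 = 2 · 9 + 0
gcd(864, 63) = 9.
Track Bezout coefficients alongside the remainders: start with r₀ = 864 = a·1 + b·0 (s = 1, t = 0) and r₁ = 63 = a·0 + b·1 (s = 0, t = 1); each new remainder r_{k+1} = r_{k-1} − q_k·r_k inherits s_{k+1} = s_{k-1} − q_k·s_k, t_{k+1} = t_{k-1} − q_k·t_k, so r_k = a·s_k + b·t_k at every step:
  q = 13: r = 45, s = 1 − 13·0 = 1, t = 0 − 13·1 = -13  (check: 864·1 + 63·(-13) = 45)
  q = 1: r = 18, s = 0 − 1·1 = -1, t = 1 − 1·(-13) = 14  (check: 864·(-1) + 63·14 = 18)
  q = 2: r = 9, s = 1 − 2·(-1) = 3, t = -13 − 2·14 = -41  (check: 864·3 + 63·(-41) = 9)
The row with r = 9 (the gcd) gives the Bezout coefficients s = 3, t = -41.
Result: 864 · (3) + 63 · (-41) = 9.

gcd(864, 63) = 9; s = 3, t = -41 (check: 864·3 + 63·(-41) = 9).


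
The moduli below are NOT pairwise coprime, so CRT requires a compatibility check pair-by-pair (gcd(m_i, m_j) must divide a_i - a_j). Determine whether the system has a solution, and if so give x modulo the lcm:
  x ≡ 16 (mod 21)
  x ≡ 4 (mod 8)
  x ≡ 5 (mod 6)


Moduli 21, 8, 6 are not pairwise coprime, so CRT works modulo lcm(m_i) when all pairwise compatibility conditions hold.
Pairwise compatibility: gcd(m_i, m_j) must divide a_i - a_j for every pair.
Merge one congruence at a time:
  Start: x ≡ 16 (mod 21).
  Combine with x ≡ 4 (mod 8): gcd(21, 8) = 1; 4 - 16 = -12, which IS divisible by 1, so compatible.
    Write x = 16 + 21·t and substitute into x ≡ 4 (mod 8): 21·t ≡ 4 − 16 = -12 (mod 8).
    Reduce coefficients mod 8: 5·t ≡ 4 (mod 8).
    The inverse of 5 mod 8 is 5 (since 5·5 = 25 = 3·8 + 1), so t ≡ 5·4 = 20 ≡ 4 (mod 8).
    Then x = 16 + 21·4 = 100, valid modulo lcm(21, 8) = 168: x ≡ 100 (mod 168).
  Combine with x ≡ 5 (mod 6): gcd(168, 6) = 6, and 5 - 100 = -95 is NOT divisible by 6.
    ⇒ system is inconsistent (no integer solution).

No solution (the system is inconsistent).


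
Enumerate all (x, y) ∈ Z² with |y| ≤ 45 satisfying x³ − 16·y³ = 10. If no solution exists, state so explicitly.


The equation is x³ - 16y³ = 10. For fixed y, x³ = 16·y³ + 10, so a solution requires the RHS to be a perfect cube.
Strategy: iterate y from -45 to 45, compute RHS = 16·y³ + 10, and check whether it is a (positive or negative) perfect cube.
Check small values of y:
  y = 0: RHS = 10 is not a perfect cube.
  y = 1: RHS = 26 is not a perfect cube.
  y = -1: RHS = -6 is not a perfect cube.
  y = 2: RHS = 138 is not a perfect cube.
  y = -2: RHS = -118 is not a perfect cube.
  y = 3: RHS = 442 is not a perfect cube.
  y = -3: RHS = -422 is not a perfect cube.
Continuing the search up to |y| = 45 finds no solutions either.
No (x, y) in the scanned range satisfies the equation.

No integer solutions with |y| ≤ 45.


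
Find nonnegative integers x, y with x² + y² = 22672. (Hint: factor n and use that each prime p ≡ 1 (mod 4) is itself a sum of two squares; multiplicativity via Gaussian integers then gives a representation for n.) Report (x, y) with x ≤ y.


Step 1: Factor n = 22672 = 2^4 · 13 · 109.
Step 2: Check the mod-4 condition on each prime factor: 2 = 2 (special); 13 ≡ 1 (mod 4), exponent 1; 109 ≡ 1 (mod 4), exponent 1.
All primes ≡ 3 (mod 4) appear to even exponent (or don't appear), so by the two-squares theorem n IS expressible as a sum of two squares.
Step 3: Build a representation. Group n = k² · m with k = 4 and m = 13 · 109 = 1417 (a product of primes ≡ 1 (mod 4)); a representation of m scales to one of n via (k·x)² + (k·y)² = k²(x² + y²). Each prime p ≡ 1 (mod 4) is itself a sum of two squares; find a² by testing p − a² for a perfect square:
  13: 13 − 1² = 12, 13 − 2² = 9 = 3² ⇒ 13 = 2² + 3².
  109: 109 − 1² = 108, 109 − 2² = 105, 109 − 3² = 100 = 10² ⇒ 109 = 3² + 10².
  Combine using the Brahmagupta–Fibonacci identity (a² + b²)(c² + d²) = (ac − bd)² + (ad + bc)² = (ac + bd)² + (ad − bc)²:
  13 · 109 = 1417: from (2² + 3²)(3² + 10²), take (2·3 − 3·10, 2·10 + 3·3) = (6 − 30, 20 + 9) = (-24, 29); dropping signs (only squares matter) gives (24, 29); check 24² + 29² = 576 + 841 = 1417 ✓.
  Scale by k = 4: (4·24, 4·29) = (96, 116).
Step 4: Order so x ≤ y and verify: 96² + 116² = 9216 + 13456 = 22672 = n. ✓

n = 22672 = 96² + 116² (one valid representation with x ≤ y).


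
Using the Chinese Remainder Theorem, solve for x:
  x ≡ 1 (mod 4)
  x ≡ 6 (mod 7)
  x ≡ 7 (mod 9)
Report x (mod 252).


Moduli 4, 7, 9 are pairwise coprime; by CRT there is a unique solution modulo M = 4 · 7 · 9 = 252.
Solve pairwise, accumulating the modulus:
  Start with x ≡ 1 (mod 4).
  Combine with x ≡ 6 (mod 7): since gcd(4, 7) = 1, we get a unique residue mod 28.
    Write x = 1 + 4·t and substitute into x ≡ 6 (mod 7): 4·t ≡ 6 − 1 = 5 (mod 7).
    The inverse of 4 mod 7 is 2 (since 4·2 = 8 = 1·7 + 1), so t ≡ 2·5 = 10 ≡ 3 (mod 7).
    Then x = 1 + 4·3 = 13, valid modulo lcm(4, 7) = 28: x ≡ 13 (mod 28).
  Combine with x ≡ 7 (mod 9): since gcd(28, 9) = 1, we get a unique residue mod 252.
    Write x = 13 + 28·t and substitute into x ≡ 7 (mod 9): 28·t ≡ 7 − 13 = -6 (mod 9).
    Reduce coefficients mod 9: 1·t ≡ 3 (mod 9).
    So t ≡ 3 (mod 9).
    Then x = 13 + 28·3 = 97, valid modulo lcm(28, 9) = 252: x ≡ 97 (mod 252).
Verify: 97 mod 4 = 1 ✓, 97 mod 7 = 6 ✓, 97 mod 9 = 7 ✓.

x ≡ 97 (mod 252).


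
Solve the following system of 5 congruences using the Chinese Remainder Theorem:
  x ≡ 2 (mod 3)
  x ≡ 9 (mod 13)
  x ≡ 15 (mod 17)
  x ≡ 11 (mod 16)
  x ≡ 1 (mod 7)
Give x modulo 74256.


Product of moduli M = 3 · 13 · 17 · 16 · 7 = 74256.
Merge one congruence at a time:
  Start: x ≡ 2 (mod 3).
  Combine with x ≡ 9 (mod 13); new modulus lcm = 39.
    Write x = 2 + 3·t and substitute into x ≡ 9 (mod 13): 3·t ≡ 9 − 2 = 7 (mod 13).
    The inverse of 3 mod 13 is 9 (since 3·9 = 27 = 2·13 + 1), so t ≡ 9·7 = 63 ≡ 11 (mod 13).
    Then x = 2 + 3·11 = 35, valid modulo lcm(3, 13) = 39: x ≡ 35 (mod 39).
  Combine with x ≡ 15 (mod 17); new modulus lcm = 663.
    Write x = 35 + 39·t and substitute into x ≡ 15 (mod 17): 39·t ≡ 15 − 35 = -20 (mod 17).
    Reduce coefficients mod 17: 5·t ≡ 14 (mod 17).
    The inverse of 5 mod 17 is 7 (since 5·7 = 35 = 2·17 + 1), so t ≡ 7·14 = 98 ≡ 13 (mod 17).
    Then x = 35 + 39·13 = 542, valid modulo lcm(39, 17) = 663: x ≡ 542 (mod 663).
  Combine with x ≡ 11 (mod 16); new modulus lcm = 10608.
    Write x = 542 + 663·t and substitute into x ≡ 11 (mod 16): 663·t ≡ 11 − 542 = -531 (mod 16).
    Reduce coefficients mod 16: 7·t ≡ 13 (mod 16).
    The inverse of 7 mod 16 is 7 (since 7·7 = 49 = 3·16 + 1), so t ≡ 7·13 = 91 ≡ 11 (mod 16).
    Then x = 542 + 663·11 = 7835, valid modulo lcm(663, 16) = 10608: x ≡ 7835 (mod 10608).
  Combine with x ≡ 1 (mod 7); new modulus lcm = 74256.
    Write x = 7835 + 10608·t and substitute into x ≡ 1 (mod 7): 10608·t ≡ 1 − 7835 = -7834 (mod 7).
    Reduce coefficients mod 7: 3·t ≡ 6 (mod 7).
    The inverse of 3 mod 7 is 5 (since 3·5 = 15 = 2·7 + 1), so t ≡ 5·6 = 30 ≡ 2 (mod 7).
    Then x = 7835 + 10608·2 = 29051, valid modulo lcm(10608, 7) = 74256: x ≡ 29051 (mod 74256).
Verify against each original: 29051 mod 3 = 2, 29051 mod 13 = 9, 29051 mod 17 = 15, 29051 mod 16 = 11, 29051 mod 7 = 1.

x ≡ 29051 (mod 74256).


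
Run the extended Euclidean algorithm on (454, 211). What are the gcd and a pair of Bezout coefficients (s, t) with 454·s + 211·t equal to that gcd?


Euclidean algorithm on (454, 211) — divide until remainder is 0:
  454 = 2 · 211 + 32
  211 = 6 · 32 + 19
  32 = 1 · 19 + 13
  19 = 1 · 13 + 6
  13 = 2 · 6 + 1
  6 = 6 · 1 + 0
gcd(454, 211) = 1.
Track Bezout coefficients alongside the remainders: start with r₀ = 454 = a·1 + b·0 (s = 1, t = 0) and r₁ = 211 = a·0 + b·1 (s = 0, t = 1); each new remainder r_{k+1} = r_{k-1} − q_k·r_k inherits s_{k+1} = s_{k-1} − q_k·s_k, t_{k+1} = t_{k-1} − q_k·t_k, so r_k = a·s_k + b·t_k at every step:
  q = 2: r = 32, s = 1 − 2·0 = 1, t = 0 − 2·1 = -2  (check: 454·1 + 211·(-2) = 32)
  q = 6: r = 19, s = 0 − 6·1 = -6, t = 1 − 6·(-2) = 13  (check: 454·(-6) + 211·13 = 19)
  q = 1: r = 13, s = 1 − 1·(-6) = 7, t = -2 − 1·13 = -15  (check: 454·7 + 211·(-15) = 13)
  q = 1: r = 6, s = -6 − 1·7 = -13, t = 13 − 1·(-15) = 28  (check: 454·(-13) + 211·28 = 6)
  q = 2: r = 1, s = 7 − 2·(-13) = 33, t = -15 − 2·28 = -71  (check: 454·33 + 211·(-71) = 1)
The row with r = 1 (the gcd) gives the Bezout coefficients s = 33, t = -71.
Result: 454 · (33) + 211 · (-71) = 1.

gcd(454, 211) = 1; s = 33, t = -71 (check: 454·33 + 211·(-71) = 1).


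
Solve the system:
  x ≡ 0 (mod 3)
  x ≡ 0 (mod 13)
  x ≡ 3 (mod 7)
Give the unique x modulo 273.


Moduli 3, 13, 7 are pairwise coprime; by CRT there is a unique solution modulo M = 3 · 13 · 7 = 273.
Solve pairwise, accumulating the modulus:
  Start with x ≡ 0 (mod 3).
  Combine with x ≡ 0 (mod 13): since gcd(3, 13) = 1, we get a unique residue mod 39.
    Write x = 0 + 3·t and substitute into x ≡ 0 (mod 13): 3·t ≡ 0 − 0 = 0 (mod 13).
    The inverse of 3 mod 13 is 9 (since 3·9 = 27 = 2·13 + 1), so t ≡ 9·0 = 0 ≡ 0 (mod 13).
    Then x = 0 + 3·0 = 0, valid modulo lcm(3, 13) = 39: x ≡ 0 (mod 39).
  Combine with x ≡ 3 (mod 7): since gcd(39, 7) = 1, we get a unique residue mod 273.
    Write x = 0 + 39·t and substitute into x ≡ 3 (mod 7): 39·t ≡ 3 − 0 = 3 (mod 7).
    Reduce coefficients mod 7: 4·t ≡ 3 (mod 7).
    The inverse of 4 mod 7 is 2 (since 4·2 = 8 = 1·7 + 1), so t ≡ 2·3 = 6 ≡ 6 (mod 7).
    Then x = 0 + 39·6 = 234, valid modulo lcm(39, 7) = 273: x ≡ 234 (mod 273).
Verify: 234 mod 3 = 0 ✓, 234 mod 13 = 0 ✓, 234 mod 7 = 3 ✓.

x ≡ 234 (mod 273).


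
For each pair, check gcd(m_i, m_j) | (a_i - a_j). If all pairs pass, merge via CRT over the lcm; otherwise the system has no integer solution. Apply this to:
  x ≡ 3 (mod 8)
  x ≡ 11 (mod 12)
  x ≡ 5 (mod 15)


Moduli 8, 12, 15 are not pairwise coprime, so CRT works modulo lcm(m_i) when all pairwise compatibility conditions hold.
Pairwise compatibility: gcd(m_i, m_j) must divide a_i - a_j for every pair.
Merge one congruence at a time:
  Start: x ≡ 3 (mod 8).
  Combine with x ≡ 11 (mod 12): gcd(8, 12) = 4; 11 - 3 = 8, which IS divisible by 4, so compatible.
    Write x = 3 + 8·t and substitute into x ≡ 11 (mod 12): 8·t ≡ 11 − 3 = 8 (mod 12).
    Divide the congruence (and modulus) by g = 4: 2·t ≡ 2 (mod 3).
    The inverse of 2 mod 3 is 2 (since 2·2 = 4 = 1·3 + 1), so t ≡ 2·2 = 4 ≡ 1 (mod 3).
    Then x = 3 + 8·1 = 11, valid modulo lcm(8, 12) = 24: x ≡ 11 (mod 24).
  Combine with x ≡ 5 (mod 15): gcd(24, 15) = 3; 5 - 11 = -6, which IS divisible by 3, so compatible.
    Write x = 11 + 24·t and substitute into x ≡ 5 (mod 15): 24·t ≡ 5 − 11 = -6 (mod 15).
    Divide the congruence (and modulus) by g = 3: 8·t ≡ -2 (mod 5).
    Reduce coefficients mod 5: 3·t ≡ 3 (mod 5).
    The inverse of 3 mod 5 is 2 (since 3·2 = 6 = 1·5 + 1), so t ≡ 2·3 = 6 ≡ 1 (mod 5).
    Then x = 11 + 24·1 = 35, valid modulo lcm(24, 15) = 120: x ≡ 35 (mod 120).
Verify: 35 mod 8 = 3, 35 mod 12 = 11, 35 mod 15 = 5.

x ≡ 35 (mod 120).


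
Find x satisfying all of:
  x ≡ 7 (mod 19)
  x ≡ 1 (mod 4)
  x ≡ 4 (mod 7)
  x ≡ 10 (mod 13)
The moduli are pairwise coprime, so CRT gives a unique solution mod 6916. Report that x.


Product of moduli M = 19 · 4 · 7 · 13 = 6916.
Merge one congruence at a time:
  Start: x ≡ 7 (mod 19).
  Combine with x ≡ 1 (mod 4); new modulus lcm = 76.
    Write x = 7 + 19·t and substitute into x ≡ 1 (mod 4): 19·t ≡ 1 − 7 = -6 (mod 4).
    Reduce coefficients mod 4: 3·t ≡ 2 (mod 4).
    The inverse of 3 mod 4 is 3 (since 3·3 = 9 = 2·4 + 1), so t ≡ 3·2 = 6 ≡ 2 (mod 4).
    Then x = 7 + 19·2 = 45, valid modulo lcm(19, 4) = 76: x ≡ 45 (mod 76).
  Combine with x ≡ 4 (mod 7); new modulus lcm = 532.
    Write x = 45 + 76·t and substitute into x ≡ 4 (mod 7): 76·t ≡ 4 − 45 = -41 (mod 7).
    Reduce coefficients mod 7: 6·t ≡ 1 (mod 7).
    The inverse of 6 mod 7 is 6 (since 6·6 = 36 = 5·7 + 1), so t ≡ 6·1 = 6 ≡ 6 (mod 7).
    Then x = 45 + 76·6 = 501, valid modulo lcm(76, 7) = 532: x ≡ 501 (mod 532).
  Combine with x ≡ 10 (mod 13); new modulus lcm = 6916.
    Write x = 501 + 532·t and substitute into x ≡ 10 (mod 13): 532·t ≡ 10 − 501 = -491 (mod 13).
    Reduce coefficients mod 13: 12·t ≡ 3 (mod 13).
    The inverse of 12 mod 13 is 12 (since 12·12 = 144 = 11·13 + 1), so t ≡ 12·3 = 36 ≡ 10 (mod 13).
    Then x = 501 + 532·10 = 5821, valid modulo lcm(532, 13) = 6916: x ≡ 5821 (mod 6916).
Verify against each original: 5821 mod 19 = 7, 5821 mod 4 = 1, 5821 mod 7 = 4, 5821 mod 13 = 10.

x ≡ 5821 (mod 6916).
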